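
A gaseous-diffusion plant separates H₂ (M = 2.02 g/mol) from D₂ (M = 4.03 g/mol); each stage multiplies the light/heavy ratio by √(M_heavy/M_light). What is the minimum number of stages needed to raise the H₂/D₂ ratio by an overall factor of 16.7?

Single-stage factor α = √(4.03/2.02), so ln α = ½ ln(1.99505) = 0.3453.
Need α^N ≥ 16.7 ⇒ N ≥ ln(16.7) / ln α = 2.815 / 0.3453 = 8.15.
So at least 9 stages are needed.

9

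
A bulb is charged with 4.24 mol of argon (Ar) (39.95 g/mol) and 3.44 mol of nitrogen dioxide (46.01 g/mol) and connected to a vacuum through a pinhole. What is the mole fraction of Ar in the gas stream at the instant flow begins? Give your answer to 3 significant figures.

0.569

Each component's effusion rate ∝ (its partial pressure)·(1/√M) ∝ n_i/√M_i.
x_Ar(eff) = (n_Ar/√M_Ar) / (n_Ar/√M_Ar + n_NO₂/√M_NO₂)
= (4.24/√39.95) / (4.24/√39.95 + 3.44/√46.01) = 0.6708/(0.6708 + 0.5071) = 0.569.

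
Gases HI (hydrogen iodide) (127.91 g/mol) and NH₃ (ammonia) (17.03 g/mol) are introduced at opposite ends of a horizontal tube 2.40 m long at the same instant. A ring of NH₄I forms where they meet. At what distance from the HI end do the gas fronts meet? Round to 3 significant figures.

0.642 m

The fronts meet when d_HI + d_NH₃ = L with d_HI/d_NH₃ = √(M_NH₃/M_HI) (Graham's law). Here √(M_NH₃/M_HI) = √(17.03/127.91) = 0.3649.
With d_HI + d_NH₃ = 2.40 m, d_NH₃ = 2.40/(1 + 0.3649) = 1.758 m.
d_HI = 2.40 − 1.758 = 0.642 m.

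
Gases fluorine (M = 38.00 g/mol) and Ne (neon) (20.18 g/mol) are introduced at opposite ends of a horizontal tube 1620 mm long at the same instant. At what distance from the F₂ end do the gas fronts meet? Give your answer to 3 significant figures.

683 mm

Distances travelled in equal time are proportional to diffusion rates, so d_F₂/d_Ne = √(M_Ne/M_F₂) = √(20.18/38.00) = 0.7287.
With d_F₂ + d_Ne = 1620 mm, d_Ne = 1620/(1 + 0.7287) = 937.1 mm.
d_F₂ = 1620 − 937.1 = 683 mm.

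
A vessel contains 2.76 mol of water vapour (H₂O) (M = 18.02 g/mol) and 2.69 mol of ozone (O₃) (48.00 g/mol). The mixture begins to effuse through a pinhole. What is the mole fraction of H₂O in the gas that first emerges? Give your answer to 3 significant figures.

0.626

Each component's effusion rate ∝ (its partial pressure)·(1/√M) ∝ n_i/√M_i.
x_H₂O(eff) = (n_H₂O/√M_H₂O) / (n_H₂O/√M_H₂O + n_O₃/√M_O₃)
= (2.76/√18.02) / (2.76/√18.02 + 2.69/√48.00) = 0.6502/(0.6502 + 0.3883) = 0.626.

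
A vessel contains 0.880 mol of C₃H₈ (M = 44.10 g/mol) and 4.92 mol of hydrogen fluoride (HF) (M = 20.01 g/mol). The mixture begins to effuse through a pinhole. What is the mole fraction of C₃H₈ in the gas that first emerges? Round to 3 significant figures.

Each component's effusion rate ∝ (its partial pressure)·(1/√M) ∝ n_i/√M_i.
Mole fraction of C₃H₈ in the effusate = (n_C₃H₈/√M_C₃H₈) / (n_C₃H₈/√M_C₃H₈ + n_HF/√M_HF)
= (0.880/√44.10) / (0.880/√44.10 + 4.92/√20.01) = 0.1325/(0.1325 + 1.100) = 0.108.

0.108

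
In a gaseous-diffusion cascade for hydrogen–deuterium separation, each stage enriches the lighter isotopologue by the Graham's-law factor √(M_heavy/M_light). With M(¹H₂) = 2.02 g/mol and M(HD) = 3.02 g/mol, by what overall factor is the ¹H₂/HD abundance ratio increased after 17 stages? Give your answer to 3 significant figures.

30.5

After 17 stages the ratio has grown by (√(3.02/2.02))^17 = (3.02/2.02)^(17/2).
= 1.49505^(17/2) = 30.5.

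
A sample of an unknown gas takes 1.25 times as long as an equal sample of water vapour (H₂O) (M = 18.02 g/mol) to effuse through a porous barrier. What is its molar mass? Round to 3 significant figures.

28.2 g/mol

From Graham's law, t_X/t_H₂O = √(M_X/M_H₂O).
1.25 = √(M_X/18.02)
M_X = 18.02 × 1.25² = 18.02 × 1.562 = 28.2 g/mol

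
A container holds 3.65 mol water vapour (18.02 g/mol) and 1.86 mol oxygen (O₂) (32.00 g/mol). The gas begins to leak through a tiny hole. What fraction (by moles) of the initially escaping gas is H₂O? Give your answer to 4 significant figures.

0.7234

Rate_i ∝ x_i/√M_i (Graham's law weighted by mole fraction), so the effusate composition follows n_i/√M_i.
x_H₂O(eff) = (n_H₂O/√M_H₂O) / (n_H₂O/√M_H₂O + n_O₂/√M_O₂)
= (3.65/√18.02) / (3.65/√18.02 + 1.86/√32.00) = 0.8598/(0.8598 + 0.3288) = 0.7234.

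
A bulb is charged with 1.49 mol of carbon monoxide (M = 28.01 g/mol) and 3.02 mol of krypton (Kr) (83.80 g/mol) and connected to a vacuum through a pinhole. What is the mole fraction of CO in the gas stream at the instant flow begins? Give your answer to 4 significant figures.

Rate_i ∝ x_i/√M_i (Graham's law weighted by mole fraction), so the effusate composition follows n_i/√M_i.
Mole fraction of CO in the effusate = (n_CO/√M_CO) / (n_CO/√M_CO + n_Kr/√M_Kr)
= (1.49/√28.01) / (1.49/√28.01 + 3.02/√83.80) = 0.2815/(0.2815 + 0.3299) = 0.4604.

0.4604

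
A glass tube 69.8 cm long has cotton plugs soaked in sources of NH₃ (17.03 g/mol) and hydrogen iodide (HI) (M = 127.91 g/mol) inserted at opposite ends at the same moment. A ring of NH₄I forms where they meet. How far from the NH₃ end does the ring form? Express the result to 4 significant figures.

51.14 cm

Distances travelled in equal time are proportional to diffusion rates, so d_NH₃/d_HI = √(M_HI/M_NH₃) = √(127.91/17.03) = 2.741.
With d_NH₃ + d_HI = 69.8 cm, d_HI = 69.8/(1 + 2.741) = 18.66 cm.
d_NH₃ = 69.8 − 18.66 = 51.14 cm.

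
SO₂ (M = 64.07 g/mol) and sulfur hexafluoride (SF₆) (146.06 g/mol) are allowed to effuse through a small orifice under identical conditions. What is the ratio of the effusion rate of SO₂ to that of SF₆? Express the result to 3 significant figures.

1.51

Since effusion rate ∝ 1/√M, rate_SO₂/rate_SF₆ = √(M_SF₆/M_SO₂) = √(146.06/64.07) = √2.280 = 1.51.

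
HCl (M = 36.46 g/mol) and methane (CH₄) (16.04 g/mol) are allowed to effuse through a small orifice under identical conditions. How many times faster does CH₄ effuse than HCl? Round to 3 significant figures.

From Graham's law, rate_CH₄/rate_HCl = √(M_HCl/M_CH₄) = √(36.46/16.04) = √2.273 = 1.51.

1.51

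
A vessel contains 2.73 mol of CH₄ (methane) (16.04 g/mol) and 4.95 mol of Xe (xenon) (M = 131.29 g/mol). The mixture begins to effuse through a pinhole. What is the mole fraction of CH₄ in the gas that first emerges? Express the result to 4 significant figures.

The effusion rate of species i is ∝ p_i/√M_i ∝ n_i/√M_i.
So x_CH₄ in the escaping gas = (n_CH₄/√M_CH₄) / Σ(n_i/√M_i)
= (2.73/√16.04) / (2.73/√16.04 + 4.95/√131.29) = 0.6816/(0.6816 + 0.4320) = 0.6121.

0.6121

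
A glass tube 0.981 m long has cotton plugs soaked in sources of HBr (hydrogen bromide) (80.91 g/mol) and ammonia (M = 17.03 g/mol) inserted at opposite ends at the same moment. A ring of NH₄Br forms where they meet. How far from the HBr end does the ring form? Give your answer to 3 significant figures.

0.309 m

In equal time, each gas travels a distance ∝ its rate ∝ 1/√M, so d_HBr/d_NH₃ = √(M_NH₃/M_HBr) = √(17.03/80.91) = 0.4588.
With d_HBr + d_NH₃ = 0.981 m, d_NH₃ = 0.981/(1 + 0.4588) = 0.6725 m.
d_HBr = 0.981 − 0.6725 = 0.309 m.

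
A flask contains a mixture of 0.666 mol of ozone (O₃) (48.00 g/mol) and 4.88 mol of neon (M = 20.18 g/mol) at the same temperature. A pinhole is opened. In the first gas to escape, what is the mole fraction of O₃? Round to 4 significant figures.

0.08130

Rate_i ∝ x_i/√M_i (Graham's law weighted by mole fraction), so the effusate composition follows n_i/√M_i.
x_O₃(eff) = (n_O₃/√M_O₃) / (n_O₃/√M_O₃ + n_Ne/√M_Ne)
= (0.666/√48.00) / (0.666/√48.00 + 4.88/√20.18) = 0.09613/(0.09613 + 1.086) = 0.08130.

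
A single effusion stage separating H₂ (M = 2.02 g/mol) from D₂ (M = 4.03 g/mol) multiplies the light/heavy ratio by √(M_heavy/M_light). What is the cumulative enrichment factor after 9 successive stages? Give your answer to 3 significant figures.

Overall factor = α^9 with α = √(4.03/2.02), i.e. (4.03/2.02)^(9/2).
= 1.99505^(9/2) = 22.4.

22.4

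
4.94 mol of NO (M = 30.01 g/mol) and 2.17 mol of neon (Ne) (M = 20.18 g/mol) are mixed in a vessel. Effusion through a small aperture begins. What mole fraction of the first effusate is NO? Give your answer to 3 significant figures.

Effusion rate of each component ∝ n_i/√M_i (partial pressure × 1/√M).
So x_NO in the escaping gas = (n_NO/√M_NO) / Σ(n_i/√M_i)
= (4.94/√30.01) / (4.94/√30.01 + 2.17/√20.18) = 0.9018/(0.9018 + 0.4831) = 0.651.

0.651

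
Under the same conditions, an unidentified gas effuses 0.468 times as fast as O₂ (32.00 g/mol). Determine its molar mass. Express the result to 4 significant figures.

146.1 g/mol

By Graham's law, rate_X/rate_O₂ = √(M_O₂/M_X).
0.468 = √(32.00/M_X)
M_X = 32.00 / 0.468² = 32.00 / 0.2190 = 146.1 g/mol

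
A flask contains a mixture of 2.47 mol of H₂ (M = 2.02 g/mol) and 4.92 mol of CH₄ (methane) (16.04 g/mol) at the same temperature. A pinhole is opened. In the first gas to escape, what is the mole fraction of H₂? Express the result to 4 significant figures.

Rate_i ∝ x_i/√M_i (Graham's law weighted by mole fraction), so the effusate composition follows n_i/√M_i.
Mole fraction of H₂ in the effusate = (n_H₂/√M_H₂) / (n_H₂/√M_H₂ + n_CH₄/√M_CH₄)
= (2.47/√2.02) / (2.47/√2.02 + 4.92/√16.04) = 1.738/(1.738 + 1.228) = 0.5859.

0.5859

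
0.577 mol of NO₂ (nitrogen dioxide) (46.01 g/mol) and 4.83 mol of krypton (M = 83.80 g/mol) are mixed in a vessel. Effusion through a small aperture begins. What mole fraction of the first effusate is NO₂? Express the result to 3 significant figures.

0.139

The effusion rate of species i is ∝ p_i/√M_i ∝ n_i/√M_i.
So x_NO₂ in the escaping gas = (n_NO₂/√M_NO₂) / Σ(n_i/√M_i)
= (0.577/√46.01) / (0.577/√46.01 + 4.83/√83.80) = 0.08506/(0.08506 + 0.5276) = 0.139.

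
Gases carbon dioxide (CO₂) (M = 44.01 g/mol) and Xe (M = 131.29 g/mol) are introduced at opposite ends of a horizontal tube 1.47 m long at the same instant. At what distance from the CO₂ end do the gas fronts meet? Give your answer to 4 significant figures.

0.9310 m

Distances travelled in equal time are proportional to diffusion rates, so d_CO₂/d_Xe = √(M_Xe/M_CO₂) = √(131.29/44.01) = 1.727.
With d_CO₂ + d_Xe = 1.47 m, d_Xe = 1.47/(1 + 1.727) = 0.5390 m.
d_CO₂ = 1.47 − 0.5390 = 0.9310 m.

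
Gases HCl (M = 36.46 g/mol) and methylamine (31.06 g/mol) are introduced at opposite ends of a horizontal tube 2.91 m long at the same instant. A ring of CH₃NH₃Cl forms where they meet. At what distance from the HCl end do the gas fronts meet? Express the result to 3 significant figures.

Graham's law gives d_HCl/d_CH₃NH₂ = rate_HCl/rate_CH₃NH₂ = √(M_CH₃NH₂/M_HCl) = √(31.06/36.46) = 0.9230.
With d_HCl + d_CH₃NH₂ = 2.91 m, d_CH₃NH₂ = 2.91/(1 + 0.9230) = 1.513 m.
d_HCl = 2.91 − 1.513 = 1.40 m.

1.40 m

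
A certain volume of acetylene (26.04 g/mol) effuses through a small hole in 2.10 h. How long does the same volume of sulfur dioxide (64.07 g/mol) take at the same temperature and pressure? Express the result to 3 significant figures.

Graham's law gives t_SO₂/t_C₂H₂ = √(M_SO₂/M_C₂H₂) = √(64.07/26.04) = √2.460 = 1.569.
So the time for SO₂ is 2.10 × 1.569 = 3.29 h.

3.29 h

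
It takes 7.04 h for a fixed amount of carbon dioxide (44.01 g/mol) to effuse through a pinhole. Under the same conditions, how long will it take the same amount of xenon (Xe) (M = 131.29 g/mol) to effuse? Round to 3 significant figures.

12.2 h

Using Graham's law: t_Xe/t_CO₂ = √(M_Xe/M_CO₂) = √(131.29/44.01) = √2.983 = 1.727.
So the time for Xe is 7.04 × 1.727 = 12.2 h.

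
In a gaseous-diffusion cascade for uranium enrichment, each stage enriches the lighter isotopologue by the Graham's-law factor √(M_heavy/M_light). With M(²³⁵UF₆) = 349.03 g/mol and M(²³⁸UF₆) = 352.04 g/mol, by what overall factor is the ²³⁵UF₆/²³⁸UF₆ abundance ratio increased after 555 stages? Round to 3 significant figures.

10.8

Overall factor = α^555 with α = √(352.04/349.03), i.e. (352.04/349.03)^(555/2).
= 1.00862^(555/2) = 10.8.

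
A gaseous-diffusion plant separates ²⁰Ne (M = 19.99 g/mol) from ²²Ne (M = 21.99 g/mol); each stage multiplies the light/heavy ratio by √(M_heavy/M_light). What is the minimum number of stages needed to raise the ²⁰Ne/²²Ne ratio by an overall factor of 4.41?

With α = √(21.99/19.99) per stage, ln α = ½ ln(1.10005) = 0.04768.
Need α^N ≥ 4.41 ⇒ N ≥ ln(4.41) / ln α = 1.484 / 0.04768 = 31.12.
Rounding up, N = 32 stages.

32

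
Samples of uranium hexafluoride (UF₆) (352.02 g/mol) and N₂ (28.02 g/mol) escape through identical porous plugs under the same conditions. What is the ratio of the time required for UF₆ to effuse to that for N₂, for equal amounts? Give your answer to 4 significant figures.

3.544

Graham's law gives t_UF₆/t_N₂ = √(M_UF₆/M_N₂) = √(352.02/28.02) = √12.56 = 3.544.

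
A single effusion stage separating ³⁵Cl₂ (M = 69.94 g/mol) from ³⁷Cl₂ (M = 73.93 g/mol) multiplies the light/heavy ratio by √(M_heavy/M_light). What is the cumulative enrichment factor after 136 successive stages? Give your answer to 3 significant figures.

The single-stage factor is √(M_heavy/M_light), so 136 stages give [√(73.93/69.94)]^136 = (73.93/69.94)^(136/2).
= 1.05705^68 = 43.5.

43.5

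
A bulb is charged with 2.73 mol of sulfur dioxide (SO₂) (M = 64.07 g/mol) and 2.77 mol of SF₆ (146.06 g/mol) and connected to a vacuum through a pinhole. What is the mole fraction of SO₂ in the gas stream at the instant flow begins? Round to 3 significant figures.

Effusion rate of each component ∝ n_i/√M_i (partial pressure × 1/√M).
x_SO₂(eff) = (n_SO₂/√M_SO₂) / (n_SO₂/√M_SO₂ + n_SF₆/√M_SF₆)
= (2.73/√64.07) / (2.73/√64.07 + 2.77/√146.06) = 0.3411/(0.3411 + 0.2292) = 0.598.

0.598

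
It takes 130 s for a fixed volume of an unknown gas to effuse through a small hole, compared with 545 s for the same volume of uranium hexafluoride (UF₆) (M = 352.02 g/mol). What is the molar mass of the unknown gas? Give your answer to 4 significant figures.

20.03 g/mol

Graham's law gives t_X/t_UF₆ = √(M_X/M_UF₆).
130/545 = 0.2385 = √(M_X/352.02)
M_X = 352.02 × 0.2385² = 352.02 × 0.05690 = 20.03 g/mol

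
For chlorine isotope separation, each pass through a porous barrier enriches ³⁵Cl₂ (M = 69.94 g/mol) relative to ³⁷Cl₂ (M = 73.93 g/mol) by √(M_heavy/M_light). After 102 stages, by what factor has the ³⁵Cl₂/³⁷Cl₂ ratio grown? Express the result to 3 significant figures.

Each stage multiplies the ratio by α = √(73.93/69.94), so after 102 stages the overall factor is α^102 = (73.93/69.94)^(102/2).
= 1.05705^51 = 16.9.

16.9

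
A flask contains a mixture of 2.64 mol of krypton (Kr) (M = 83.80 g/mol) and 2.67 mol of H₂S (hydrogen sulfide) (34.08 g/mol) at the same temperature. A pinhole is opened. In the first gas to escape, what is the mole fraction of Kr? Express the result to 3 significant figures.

Each component's effusion rate ∝ (its partial pressure)·(1/√M) ∝ n_i/√M_i.
x_Kr(eff) = (n_Kr/√M_Kr) / (n_Kr/√M_Kr + n_H₂S/√M_H₂S)
= (2.64/√83.80) / (2.64/√83.80 + 2.67/√34.08) = 0.2884/(0.2884 + 0.4574) = 0.387.

0.387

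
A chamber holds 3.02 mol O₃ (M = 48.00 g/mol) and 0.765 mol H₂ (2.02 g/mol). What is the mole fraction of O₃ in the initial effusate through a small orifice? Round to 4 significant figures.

Rate_i ∝ x_i/√M_i (Graham's law weighted by mole fraction), so the effusate composition follows n_i/√M_i.
Mole fraction of O₃ in the effusate = (n_O₃/√M_O₃) / (n_O₃/√M_O₃ + n_H₂/√M_H₂)
= (3.02/√48.00) / (3.02/√48.00 + 0.765/√2.02) = 0.4359/(0.4359 + 0.5383) = 0.4475.

0.4475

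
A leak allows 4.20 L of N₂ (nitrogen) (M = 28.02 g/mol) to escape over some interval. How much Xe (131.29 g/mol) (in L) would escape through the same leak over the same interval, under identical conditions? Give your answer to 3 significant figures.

1.94 L

Graham's law gives rate_Xe/rate_N₂ = √(M_N₂/M_Xe) = √(28.02/131.29) = √0.2134 = 0.4620.
So the volume for Xe is 4.20 × 0.4620 = 1.94 L.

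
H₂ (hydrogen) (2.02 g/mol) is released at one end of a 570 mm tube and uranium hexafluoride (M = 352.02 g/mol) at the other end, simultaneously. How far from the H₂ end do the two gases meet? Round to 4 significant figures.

Graham's law gives d_H₂/d_UF₆ = rate_H₂/rate_UF₆ = √(M_UF₆/M_H₂) = √(352.02/2.02) = 13.20.
With d_H₂ + d_UF₆ = 570 mm, d_UF₆ = 570/(1 + 13.20) = 40.14 mm.
d_H₂ = 570 − 40.14 = 529.9 mm.

529.9 mm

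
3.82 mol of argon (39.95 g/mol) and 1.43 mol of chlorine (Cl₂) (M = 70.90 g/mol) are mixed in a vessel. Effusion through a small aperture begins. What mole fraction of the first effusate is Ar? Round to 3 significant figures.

0.781

The effusion rate of species i is ∝ p_i/√M_i ∝ n_i/√M_i.
Mole fraction of Ar in the effusate = (n_Ar/√M_Ar) / (n_Ar/√M_Ar + n_Cl₂/√M_Cl₂)
= (3.82/√39.95) / (3.82/√39.95 + 1.43/√70.90) = 0.6044/(0.6044 + 0.1698) = 0.781.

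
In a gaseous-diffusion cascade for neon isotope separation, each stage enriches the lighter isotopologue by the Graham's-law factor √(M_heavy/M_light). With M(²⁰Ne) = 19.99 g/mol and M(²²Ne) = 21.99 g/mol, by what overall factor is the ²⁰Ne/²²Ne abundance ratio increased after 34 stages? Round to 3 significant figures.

Overall factor = α^34 with α = √(21.99/19.99), i.e. (21.99/19.99)^(34/2).
= 1.10005^17 = 5.06.

5.06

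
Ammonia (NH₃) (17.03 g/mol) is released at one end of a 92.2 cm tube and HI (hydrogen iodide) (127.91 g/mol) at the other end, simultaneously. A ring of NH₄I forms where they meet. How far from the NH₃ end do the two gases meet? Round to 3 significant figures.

The fronts meet when d_NH₃ + d_HI = L with d_NH₃/d_HI = √(M_HI/M_NH₃) (Graham's law). Here √(M_HI/M_NH₃) = √(127.91/17.03) = 2.741.
With d_NH₃ + d_HI = 92.2 cm, d_HI = 92.2/(1 + 2.741) = 24.65 cm.
d_NH₃ = 92.2 − 24.65 = 67.6 cm.

67.6 cm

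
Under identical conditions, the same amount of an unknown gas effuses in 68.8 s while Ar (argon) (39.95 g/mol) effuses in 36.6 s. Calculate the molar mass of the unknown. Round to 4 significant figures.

141.2 g/mol

Graham's law gives t_X/t_Ar = √(M_X/M_Ar).
68.8/36.6 = 1.880 = √(M_X/39.95)
M_X = 39.95 × 1.880² = 39.95 × 3.534 = 141.2 g/mol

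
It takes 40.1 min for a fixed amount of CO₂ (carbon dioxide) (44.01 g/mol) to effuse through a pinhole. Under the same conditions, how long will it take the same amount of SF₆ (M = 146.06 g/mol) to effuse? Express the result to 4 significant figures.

73.05 min

Using Graham's law: t_SF₆/t_CO₂ = √(M_SF₆/M_CO₂) = √(146.06/44.01) = √3.319 = 1.822.
So the time for SF₆ is 40.1 × 1.822 = 73.05 min.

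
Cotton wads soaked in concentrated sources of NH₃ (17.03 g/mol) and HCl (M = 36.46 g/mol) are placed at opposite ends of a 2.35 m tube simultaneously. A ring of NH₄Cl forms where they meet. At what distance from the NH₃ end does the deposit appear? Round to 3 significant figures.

1.40 m

Distances travelled in equal time are proportional to diffusion rates, so d_NH₃/d_HCl = √(M_HCl/M_NH₃) = √(36.46/17.03) = 1.463.
With d_NH₃ + d_HCl = 2.35 m, d_HCl = 2.35/(1 + 1.463) = 0.9540 m.
d_NH₃ = 2.35 − 0.9540 = 1.40 m.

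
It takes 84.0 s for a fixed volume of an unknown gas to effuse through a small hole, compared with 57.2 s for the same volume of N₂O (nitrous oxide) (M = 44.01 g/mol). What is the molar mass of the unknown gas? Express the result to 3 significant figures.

94.9 g/mol

By Graham's law, t_X/t_N₂O = √(M_X/M_N₂O).
84.0/57.2 = 1.469 = √(M_X/44.01)
M_X = 44.01 × 1.469² = 44.01 × 2.157 = 94.9 g/mol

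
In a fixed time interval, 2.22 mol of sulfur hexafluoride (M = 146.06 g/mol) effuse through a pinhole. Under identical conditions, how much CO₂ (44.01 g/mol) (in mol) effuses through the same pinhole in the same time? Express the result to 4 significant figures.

4.044 mol

Using Graham's law: rate_CO₂/rate_SF₆ = √(M_SF₆/M_CO₂) = √(146.06/44.01) = √3.319 = 1.822.
So the amount for CO₂ is 2.22 × 1.822 = 4.044 mol.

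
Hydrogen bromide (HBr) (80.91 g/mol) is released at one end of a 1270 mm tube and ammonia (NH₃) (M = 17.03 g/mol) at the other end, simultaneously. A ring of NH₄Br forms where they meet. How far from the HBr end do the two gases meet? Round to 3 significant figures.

399 mm

Distances travelled in equal time are proportional to diffusion rates, so d_HBr/d_NH₃ = √(M_NH₃/M_HBr) = √(17.03/80.91) = 0.4588.
With d_HBr + d_NH₃ = 1270 mm, d_NH₃ = 1270/(1 + 0.4588) = 870.6 mm.
d_HBr = 1270 − 870.6 = 399 mm.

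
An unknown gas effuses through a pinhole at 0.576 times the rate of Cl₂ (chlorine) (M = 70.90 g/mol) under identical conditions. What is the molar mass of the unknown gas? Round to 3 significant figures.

Using Graham's law: rate_X/rate_Cl₂ = √(M_Cl₂/M_X).
0.576 = √(70.90/M_X)
M_X = 70.90 / 0.576² = 70.90 / 0.3318 = 214 g/mol

214 g/mol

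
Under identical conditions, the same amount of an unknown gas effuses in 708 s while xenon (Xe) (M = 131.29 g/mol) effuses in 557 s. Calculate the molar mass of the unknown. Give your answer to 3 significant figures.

212 g/mol

From Graham's law, t_X/t_Xe = √(M_X/M_Xe).
708/557 = 1.271 = √(M_X/131.29)
M_X = 131.29 × 1.271² = 131.29 × 1.616 = 212 g/mol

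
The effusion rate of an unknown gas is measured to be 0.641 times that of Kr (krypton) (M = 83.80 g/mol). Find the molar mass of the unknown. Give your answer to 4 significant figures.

By Graham's law, rate_X/rate_Kr = √(M_Kr/M_X).
0.641 = √(83.80/M_X)
M_X = 83.80 / 0.641² = 83.80 / 0.4109 = 204.0 g/mol

204.0 g/mol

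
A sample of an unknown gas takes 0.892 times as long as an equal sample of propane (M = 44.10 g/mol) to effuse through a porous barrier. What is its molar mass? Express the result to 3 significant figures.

35.1 g/mol

From Graham's law, t_X/t_C₃H₈ = √(M_X/M_C₃H₈).
0.892 = √(M_X/44.10)
M_X = 44.10 × 0.892² = 44.10 × 0.7957 = 35.1 g/mol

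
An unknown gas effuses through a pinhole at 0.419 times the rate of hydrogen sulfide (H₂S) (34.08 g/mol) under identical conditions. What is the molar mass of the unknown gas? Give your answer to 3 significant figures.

194 g/mol

Using Graham's law: rate_X/rate_H₂S = √(M_H₂S/M_X).
0.419 = √(34.08/M_X)
M_X = 34.08 / 0.419² = 34.08 / 0.1756 = 194 g/mol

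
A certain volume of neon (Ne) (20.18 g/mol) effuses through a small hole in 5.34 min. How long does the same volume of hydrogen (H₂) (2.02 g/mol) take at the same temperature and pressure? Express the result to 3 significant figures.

1.69 min

Using Graham's law: t_H₂/t_Ne = √(M_H₂/M_Ne) = √(2.02/20.18) = √0.1001 = 0.3164.
So the time for H₂ is 5.34 × 0.3164 = 1.69 min.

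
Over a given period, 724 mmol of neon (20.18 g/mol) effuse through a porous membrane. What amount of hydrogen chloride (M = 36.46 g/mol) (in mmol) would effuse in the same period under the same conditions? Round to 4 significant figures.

From Graham's law, rate_HCl/rate_Ne = √(M_Ne/M_HCl) = √(20.18/36.46) = √0.5535 = 0.7440.
So the amount for HCl is 724 × 0.7440 = 538.6 mmol.

538.6 mmol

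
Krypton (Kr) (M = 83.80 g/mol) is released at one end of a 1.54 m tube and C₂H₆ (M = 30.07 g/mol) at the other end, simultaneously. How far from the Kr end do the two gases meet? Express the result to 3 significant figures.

0.577 m

Graham's law gives d_Kr/d_C₂H₆ = rate_Kr/rate_C₂H₆ = √(M_C₂H₆/M_Kr) = √(30.07/83.80) = 0.5990.
With d_Kr + d_C₂H₆ = 1.54 m, d_C₂H₆ = 1.54/(1 + 0.5990) = 0.9631 m.
d_Kr = 1.54 − 0.9631 = 0.577 m.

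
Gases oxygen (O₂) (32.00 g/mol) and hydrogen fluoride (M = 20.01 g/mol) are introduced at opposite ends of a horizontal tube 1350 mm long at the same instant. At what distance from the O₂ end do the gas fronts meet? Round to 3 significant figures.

596 mm

In equal time, each gas travels a distance ∝ its rate ∝ 1/√M, so d_O₂/d_HF = √(M_HF/M_O₂) = √(20.01/32.00) = 0.7908.
With d_O₂ + d_HF = 1350 mm, d_HF = 1350/(1 + 0.7908) = 753.9 mm.
d_O₂ = 1350 − 753.9 = 596 mm.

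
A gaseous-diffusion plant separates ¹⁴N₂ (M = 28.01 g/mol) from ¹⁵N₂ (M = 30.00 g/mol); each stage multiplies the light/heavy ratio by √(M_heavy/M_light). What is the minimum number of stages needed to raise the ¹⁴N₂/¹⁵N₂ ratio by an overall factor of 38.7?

Single-stage factor α = √(30.00/28.01), so ln α = ½ ln(1.07105) = 0.03432.
Need α^N ≥ 38.7 ⇒ N ≥ ln(38.7) / ln α = 3.656 / 0.03432 = 106.53.
So at least 107 stages are needed.

107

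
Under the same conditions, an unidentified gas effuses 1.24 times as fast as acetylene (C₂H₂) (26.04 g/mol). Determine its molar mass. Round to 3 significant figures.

16.9 g/mol

Using Graham's law: rate_X/rate_C₂H₂ = √(M_C₂H₂/M_X).
1.24 = √(26.04/M_X)
M_X = 26.04 / 1.24² = 26.04 / 1.538 = 16.9 g/mol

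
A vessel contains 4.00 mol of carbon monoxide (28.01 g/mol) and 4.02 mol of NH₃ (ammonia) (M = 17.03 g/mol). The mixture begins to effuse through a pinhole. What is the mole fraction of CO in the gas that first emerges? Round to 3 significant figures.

The effusion rate of species i is ∝ p_i/√M_i ∝ n_i/√M_i.
Mole fraction of CO in the effusate = (n_CO/√M_CO) / (n_CO/√M_CO + n_NH₃/√M_NH₃)
= (4.00/√28.01) / (4.00/√28.01 + 4.02/√17.03) = 0.7558/(0.7558 + 0.9741) = 0.437.

0.437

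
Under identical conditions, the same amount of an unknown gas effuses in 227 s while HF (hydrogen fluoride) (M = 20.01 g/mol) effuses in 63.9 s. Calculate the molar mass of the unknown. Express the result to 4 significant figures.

From Graham's law, t_X/t_HF = √(M_X/M_HF).
227/63.9 = 3.552 = √(M_X/20.01)
M_X = 20.01 × 3.552² = 20.01 × 12.62 = 252.5 g/mol

252.5 g/mol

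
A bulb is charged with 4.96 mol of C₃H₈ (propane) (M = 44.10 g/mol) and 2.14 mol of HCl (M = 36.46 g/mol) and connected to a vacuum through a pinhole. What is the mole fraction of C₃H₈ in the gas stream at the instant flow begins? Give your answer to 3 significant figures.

0.678

The effusion rate of species i is ∝ p_i/√M_i ∝ n_i/√M_i.
So x_C₃H₈ in the escaping gas = (n_C₃H₈/√M_C₃H₈) / Σ(n_i/√M_i)
= (4.96/√44.10) / (4.96/√44.10 + 2.14/√36.46) = 0.7469/(0.7469 + 0.3544) = 0.678.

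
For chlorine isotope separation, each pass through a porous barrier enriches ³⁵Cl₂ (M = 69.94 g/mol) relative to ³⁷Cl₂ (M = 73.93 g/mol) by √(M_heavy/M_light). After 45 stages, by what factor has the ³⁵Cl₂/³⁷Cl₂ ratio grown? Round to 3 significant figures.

3.48

Overall factor = α^45 with α = √(73.93/69.94), i.e. (73.93/69.94)^(45/2).
= 1.05705^(45/2) = 3.48.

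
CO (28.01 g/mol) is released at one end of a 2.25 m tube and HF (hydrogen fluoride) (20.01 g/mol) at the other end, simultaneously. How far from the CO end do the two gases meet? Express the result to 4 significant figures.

1.031 m

The fronts meet when d_CO + d_HF = L with d_CO/d_HF = √(M_HF/M_CO) (Graham's law). Here √(M_HF/M_CO) = √(20.01/28.01) = 0.8452.
With d_CO + d_HF = 2.25 m, d_HF = 2.25/(1 + 0.8452) = 1.219 m.
d_CO = 2.25 − 1.219 = 1.031 m.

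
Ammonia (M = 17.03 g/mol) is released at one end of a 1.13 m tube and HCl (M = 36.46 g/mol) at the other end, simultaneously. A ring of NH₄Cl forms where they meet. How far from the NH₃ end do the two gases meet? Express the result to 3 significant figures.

In equal time, each gas travels a distance ∝ its rate ∝ 1/√M, so d_NH₃/d_HCl = √(M_HCl/M_NH₃) = √(36.46/17.03) = 1.463.
With d_NH₃ + d_HCl = 1.13 m, d_HCl = 1.13/(1 + 1.463) = 0.4588 m.
d_NH₃ = 1.13 − 0.4588 = 0.671 m.

0.671 m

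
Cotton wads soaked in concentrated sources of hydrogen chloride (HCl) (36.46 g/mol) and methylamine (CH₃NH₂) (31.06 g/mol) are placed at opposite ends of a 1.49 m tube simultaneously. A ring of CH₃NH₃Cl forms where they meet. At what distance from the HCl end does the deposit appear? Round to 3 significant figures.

Distances travelled in equal time are proportional to diffusion rates, so d_HCl/d_CH₃NH₂ = √(M_CH₃NH₂/M_HCl) = √(31.06/36.46) = 0.9230.
With d_HCl + d_CH₃NH₂ = 1.49 m, d_CH₃NH₂ = 1.49/(1 + 0.9230) = 0.7748 m.
d_HCl = 1.49 − 0.7748 = 0.715 m.

0.715 m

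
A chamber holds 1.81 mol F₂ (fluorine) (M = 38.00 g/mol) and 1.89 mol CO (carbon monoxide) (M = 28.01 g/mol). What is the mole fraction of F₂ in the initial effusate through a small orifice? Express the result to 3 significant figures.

0.451

Rate_i ∝ x_i/√M_i (Graham's law weighted by mole fraction), so the effusate composition follows n_i/√M_i.
So x_F₂ in the escaping gas = (n_F₂/√M_F₂) / Σ(n_i/√M_i)
= (1.81/√38.00) / (1.81/√38.00 + 1.89/√28.01) = 0.2936/(0.2936 + 0.3571) = 0.451.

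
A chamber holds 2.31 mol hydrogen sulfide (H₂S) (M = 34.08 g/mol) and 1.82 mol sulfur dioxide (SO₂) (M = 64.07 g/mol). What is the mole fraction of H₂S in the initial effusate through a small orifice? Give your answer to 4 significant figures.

0.6351

Each component's effusion rate ∝ (its partial pressure)·(1/√M) ∝ n_i/√M_i.
So x_H₂S in the escaping gas = (n_H₂S/√M_H₂S) / Σ(n_i/√M_i)
= (2.31/√34.08) / (2.31/√34.08 + 1.82/√64.07) = 0.3957/(0.3957 + 0.2274) = 0.6351.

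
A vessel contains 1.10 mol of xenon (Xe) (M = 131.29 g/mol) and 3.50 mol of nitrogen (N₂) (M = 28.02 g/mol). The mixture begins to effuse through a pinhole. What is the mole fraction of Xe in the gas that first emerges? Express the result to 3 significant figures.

The effusion rate of species i is ∝ p_i/√M_i ∝ n_i/√M_i.
x_Xe(eff) = (n_Xe/√M_Xe) / (n_Xe/√M_Xe + n_N₂/√M_N₂)
= (1.10/√131.29) / (1.10/√131.29 + 3.50/√28.02) = 0.09600/(0.09600 + 0.6612) = 0.127.

0.127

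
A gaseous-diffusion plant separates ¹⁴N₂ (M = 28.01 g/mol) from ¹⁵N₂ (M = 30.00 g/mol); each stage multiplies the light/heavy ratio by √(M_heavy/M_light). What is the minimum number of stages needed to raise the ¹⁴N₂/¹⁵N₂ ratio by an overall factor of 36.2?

105

With α = √(30.00/28.01) per stage, ln α = ½ ln(1.07105) = 0.03432.
Need α^N ≥ 36.2 ⇒ N ≥ ln(36.2) / ln α = 3.589 / 0.03432 = 104.58.
So at least 105 stages are needed.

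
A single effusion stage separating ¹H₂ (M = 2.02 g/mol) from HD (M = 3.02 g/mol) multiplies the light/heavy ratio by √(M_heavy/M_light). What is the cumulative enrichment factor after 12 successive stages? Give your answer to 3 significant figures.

11.2

After 12 stages the ratio has grown by (√(3.02/2.02))^12 = (3.02/2.02)^(12/2).
= 1.49505^6 = 11.2.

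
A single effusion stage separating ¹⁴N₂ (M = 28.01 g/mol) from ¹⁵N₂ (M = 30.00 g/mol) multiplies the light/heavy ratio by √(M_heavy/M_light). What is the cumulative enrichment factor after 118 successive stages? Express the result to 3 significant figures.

57.4

The single-stage factor is √(M_heavy/M_light), so 118 stages give [√(30.00/28.01)]^118 = (30.00/28.01)^(118/2).
= 1.07105^59 = 57.4.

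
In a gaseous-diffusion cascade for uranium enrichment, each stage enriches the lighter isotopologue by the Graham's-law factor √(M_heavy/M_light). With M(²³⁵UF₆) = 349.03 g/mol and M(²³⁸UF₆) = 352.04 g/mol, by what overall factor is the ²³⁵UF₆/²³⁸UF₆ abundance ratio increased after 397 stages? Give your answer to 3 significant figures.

After 397 stages the ratio has grown by (√(352.04/349.03))^397 = (352.04/349.03)^(397/2).
= 1.00862^(397/2) = 5.50.

5.50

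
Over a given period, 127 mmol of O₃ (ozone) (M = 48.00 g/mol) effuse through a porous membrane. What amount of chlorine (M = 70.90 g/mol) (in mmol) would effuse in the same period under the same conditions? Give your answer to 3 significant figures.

Graham's law gives rate_Cl₂/rate_O₃ = √(M_O₃/M_Cl₂) = √(48.00/70.90) = √0.6770 = 0.8228.
So the amount for Cl₂ is 127 × 0.8228 = 104 mmol.

104 mmol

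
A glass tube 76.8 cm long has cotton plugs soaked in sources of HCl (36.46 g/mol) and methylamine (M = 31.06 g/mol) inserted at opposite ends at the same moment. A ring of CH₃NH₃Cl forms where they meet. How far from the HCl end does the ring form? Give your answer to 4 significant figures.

Distances travelled in equal time are proportional to diffusion rates, so d_HCl/d_CH₃NH₂ = √(M_CH₃NH₂/M_HCl) = √(31.06/36.46) = 0.9230.
With d_HCl + d_CH₃NH₂ = 76.8 cm, d_CH₃NH₂ = 76.8/(1 + 0.9230) = 39.94 cm.
d_HCl = 76.8 − 39.94 = 36.86 cm.

36.86 cm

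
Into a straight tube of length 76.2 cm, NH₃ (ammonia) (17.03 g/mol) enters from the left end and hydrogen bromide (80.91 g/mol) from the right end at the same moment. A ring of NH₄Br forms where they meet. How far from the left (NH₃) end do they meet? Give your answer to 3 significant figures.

52.2 cm

Distances travelled in equal time are proportional to diffusion rates, so d_NH₃/d_HBr = √(M_HBr/M_NH₃) = √(80.91/17.03) = 2.180.
With d_NH₃ + d_HBr = 76.2 cm, d_HBr = 76.2/(1 + 2.180) = 23.96 cm.
d_NH₃ = 76.2 − 23.96 = 52.2 cm.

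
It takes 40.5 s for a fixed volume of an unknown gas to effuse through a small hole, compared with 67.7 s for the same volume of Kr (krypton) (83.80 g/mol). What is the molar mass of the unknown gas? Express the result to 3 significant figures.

30.0 g/mol

From Graham's law, t_X/t_Kr = √(M_X/M_Kr).
40.5/67.7 = 0.5982 = √(M_X/83.80)
M_X = 83.80 × 0.5982² = 83.80 × 0.3579 = 30.0 g/mol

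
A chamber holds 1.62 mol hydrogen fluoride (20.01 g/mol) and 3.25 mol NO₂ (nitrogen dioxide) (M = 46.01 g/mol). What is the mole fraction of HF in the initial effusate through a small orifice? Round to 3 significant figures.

Rate_i ∝ x_i/√M_i (Graham's law weighted by mole fraction), so the effusate composition follows n_i/√M_i.
Mole fraction of HF in the effusate = (n_HF/√M_HF) / (n_HF/√M_HF + n_NO₂/√M_NO₂)
= (1.62/√20.01) / (1.62/√20.01 + 3.25/√46.01) = 0.3622/(0.3622 + 0.4791) = 0.430.

0.430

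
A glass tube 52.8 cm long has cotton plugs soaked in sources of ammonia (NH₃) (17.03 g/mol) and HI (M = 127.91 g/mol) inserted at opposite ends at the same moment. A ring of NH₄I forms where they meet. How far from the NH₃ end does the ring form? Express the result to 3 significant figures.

38.7 cm

Distances travelled in equal time are proportional to diffusion rates, so d_NH₃/d_HI = √(M_HI/M_NH₃) = √(127.91/17.03) = 2.741.
With d_NH₃ + d_HI = 52.8 cm, d_HI = 52.8/(1 + 2.741) = 14.12 cm.
d_NH₃ = 52.8 − 14.12 = 38.7 cm.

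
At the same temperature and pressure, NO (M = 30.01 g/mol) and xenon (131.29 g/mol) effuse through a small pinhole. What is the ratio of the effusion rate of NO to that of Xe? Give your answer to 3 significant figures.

From Graham's law, rate_NO/rate_Xe = √(M_Xe/M_NO) = √(131.29/30.01) = √4.375 = 2.09.

2.09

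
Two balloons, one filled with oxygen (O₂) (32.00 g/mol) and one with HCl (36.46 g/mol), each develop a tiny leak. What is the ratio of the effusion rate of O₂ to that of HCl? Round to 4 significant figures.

Graham's law gives rate_O₂/rate_HCl = √(M_HCl/M_O₂) = √(36.46/32.00) = √1.139 = 1.067.

1.067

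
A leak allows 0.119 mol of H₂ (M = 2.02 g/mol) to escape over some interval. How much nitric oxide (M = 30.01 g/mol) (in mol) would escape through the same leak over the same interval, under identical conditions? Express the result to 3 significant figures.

Since effusion rate ∝ 1/√M, rate_NO/rate_H₂ = √(M_H₂/M_NO) = √(2.02/30.01) = √0.06731 = 0.2594.
So the amount for NO is 0.119 × 0.2594 = 0.0309 mol.

0.0309 mol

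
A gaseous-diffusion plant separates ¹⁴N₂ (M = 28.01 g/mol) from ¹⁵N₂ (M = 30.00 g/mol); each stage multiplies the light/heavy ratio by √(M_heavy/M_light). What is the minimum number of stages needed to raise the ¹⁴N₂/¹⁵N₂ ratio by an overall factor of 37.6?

106

Single-stage factor α = √(30.00/28.01), so ln α = ½ ln(1.07105) = 0.03432.
Need α^N ≥ 37.6 ⇒ N ≥ ln(37.6) / ln α = 3.627 / 0.03432 = 105.69.
Rounding up, N = 106 stages.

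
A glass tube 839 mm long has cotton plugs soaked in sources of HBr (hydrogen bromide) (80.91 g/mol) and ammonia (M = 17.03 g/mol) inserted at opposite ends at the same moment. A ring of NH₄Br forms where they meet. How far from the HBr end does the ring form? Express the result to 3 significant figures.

264 mm

Graham's law gives d_HBr/d_NH₃ = rate_HBr/rate_NH₃ = √(M_NH₃/M_HBr) = √(17.03/80.91) = 0.4588.
With d_HBr + d_NH₃ = 839 mm, d_NH₃ = 839/(1 + 0.4588) = 575.1 mm.
d_HBr = 839 − 575.1 = 264 mm.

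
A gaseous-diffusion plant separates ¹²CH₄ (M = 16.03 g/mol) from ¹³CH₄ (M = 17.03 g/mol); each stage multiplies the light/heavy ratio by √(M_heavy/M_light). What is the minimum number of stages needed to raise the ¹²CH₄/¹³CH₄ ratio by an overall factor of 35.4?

Per stage α = (17.03/16.03)^(1/2) = 1.06238^0.5, giving ln α = 0.03026.
Need α^N ≥ 35.4 ⇒ N ≥ ln(35.4) / ln α = 3.567 / 0.03026 = 117.88.
Minimum whole number of stages: N = 118.

118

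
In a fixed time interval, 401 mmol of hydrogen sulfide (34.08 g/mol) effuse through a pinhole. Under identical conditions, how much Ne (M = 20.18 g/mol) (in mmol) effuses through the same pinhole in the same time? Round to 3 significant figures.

521 mmol

From Graham's law, rate_Ne/rate_H₂S = √(M_H₂S/M_Ne) = √(34.08/20.18) = √1.689 = 1.300.
So the amount for Ne is 401 × 1.300 = 521 mmol.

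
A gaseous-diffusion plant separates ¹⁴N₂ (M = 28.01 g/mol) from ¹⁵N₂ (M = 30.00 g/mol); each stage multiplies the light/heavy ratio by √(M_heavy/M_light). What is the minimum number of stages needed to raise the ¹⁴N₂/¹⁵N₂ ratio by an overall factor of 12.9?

Single-stage factor α = √(30.00/28.01), so ln α = ½ ln(1.07105) = 0.03432.
Need α^N ≥ 12.9 ⇒ N ≥ ln(12.9) / ln α = 2.557 / 0.03432 = 74.52.
Minimum whole number of stages: N = 75.

75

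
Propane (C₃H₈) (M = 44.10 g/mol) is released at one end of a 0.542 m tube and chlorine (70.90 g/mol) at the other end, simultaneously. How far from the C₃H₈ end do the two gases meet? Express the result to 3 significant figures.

In equal time, each gas travels a distance ∝ its rate ∝ 1/√M, so d_C₃H₈/d_Cl₂ = √(M_Cl₂/M_C₃H₈) = √(70.90/44.10) = 1.268.
With d_C₃H₈ + d_Cl₂ = 0.542 m, d_Cl₂ = 0.542/(1 + 1.268) = 0.2390 m.
d_C₃H₈ = 0.542 − 0.2390 = 0.303 m.

0.303 m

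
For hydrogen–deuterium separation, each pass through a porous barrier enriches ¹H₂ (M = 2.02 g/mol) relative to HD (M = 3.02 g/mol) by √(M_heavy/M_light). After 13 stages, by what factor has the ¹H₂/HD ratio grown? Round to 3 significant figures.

Overall factor = α^13 with α = √(3.02/2.02), i.e. (3.02/2.02)^(13/2).
= 1.49505^(13/2) = 13.7.

13.7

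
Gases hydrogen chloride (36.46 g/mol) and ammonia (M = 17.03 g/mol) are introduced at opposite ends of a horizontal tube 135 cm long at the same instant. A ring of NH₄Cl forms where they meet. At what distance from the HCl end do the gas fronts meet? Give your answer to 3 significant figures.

54.8 cm

The fronts meet when d_HCl + d_NH₃ = L with d_HCl/d_NH₃ = √(M_NH₃/M_HCl) (Graham's law). Here √(M_NH₃/M_HCl) = √(17.03/36.46) = 0.6834.
With d_HCl + d_NH₃ = 135 cm, d_NH₃ = 135/(1 + 0.6834) = 80.19 cm.
d_HCl = 135 − 80.19 = 54.8 cm.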